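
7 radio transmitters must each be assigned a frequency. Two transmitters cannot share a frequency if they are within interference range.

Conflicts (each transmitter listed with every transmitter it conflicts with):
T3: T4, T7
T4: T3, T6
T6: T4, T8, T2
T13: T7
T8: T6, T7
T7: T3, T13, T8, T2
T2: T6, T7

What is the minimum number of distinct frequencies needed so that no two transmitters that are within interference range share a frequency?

The cycle T4-T6-T2-T7-T3-T4 has odd length 5, so it cannot be 2-colored; at least 3 frequencies are needed.
3 frequencies suffice: T3=3, T4=2, T6=1, T13=2, T8=2, T7=1, T2=2. No two conflicting transmitters share a frequency.

3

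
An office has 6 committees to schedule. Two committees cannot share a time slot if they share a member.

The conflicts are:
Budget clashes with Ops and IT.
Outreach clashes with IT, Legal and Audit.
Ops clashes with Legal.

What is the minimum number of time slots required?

3

The cycle Ops-Legal-Outreach-IT-Budget-Ops has odd length 5, so it cannot be 2-colored; at least 3 time slots are needed.
3 time slots suffice: time slot 1 → {Budget, Outreach}; time slot 2 → {IT, Legal, Audit}; time slot 3 → {Ops}. No two conflicting committees share a time slot.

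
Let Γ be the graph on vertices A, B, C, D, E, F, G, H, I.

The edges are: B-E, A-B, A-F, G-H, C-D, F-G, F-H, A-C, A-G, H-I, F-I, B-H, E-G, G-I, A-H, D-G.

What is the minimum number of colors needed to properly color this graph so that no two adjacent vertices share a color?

A, F, G, H form a clique, so at least 4 colors are needed.
One proper 4-coloring: A=2, B=1, C=1, D=2, E=2, F=4, G=1, H=3, I=2. No two adjacent vertices share a color.

4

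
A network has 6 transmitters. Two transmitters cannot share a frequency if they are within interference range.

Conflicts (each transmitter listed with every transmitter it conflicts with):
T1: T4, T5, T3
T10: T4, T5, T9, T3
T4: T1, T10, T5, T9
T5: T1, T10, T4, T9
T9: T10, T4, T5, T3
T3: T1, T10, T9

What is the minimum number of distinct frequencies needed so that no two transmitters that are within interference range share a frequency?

T10, T4, T5, T9 all conflict with each other, so at least 4 frequencies are needed.
4 frequencies suffice: T1=1, T10=1, T4=3, T5=4, T9=2, T3=3. No two conflicting transmitters share a frequency.

4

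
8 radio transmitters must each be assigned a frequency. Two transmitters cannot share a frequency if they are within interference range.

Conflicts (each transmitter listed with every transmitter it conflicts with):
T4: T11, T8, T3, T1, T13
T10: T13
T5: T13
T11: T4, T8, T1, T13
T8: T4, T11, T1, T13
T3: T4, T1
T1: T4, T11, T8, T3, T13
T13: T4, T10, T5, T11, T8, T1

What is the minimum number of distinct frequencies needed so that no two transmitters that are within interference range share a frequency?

5

T4, T11, T8, T1, T13 are mutually in conflict, so at least 5 frequencies are needed.
Using 5 frequencies: T4=2, T10=2, T5=2, T11=5, T8=4, T3=1, T1=3, T13=1. Each listed conflict is separated.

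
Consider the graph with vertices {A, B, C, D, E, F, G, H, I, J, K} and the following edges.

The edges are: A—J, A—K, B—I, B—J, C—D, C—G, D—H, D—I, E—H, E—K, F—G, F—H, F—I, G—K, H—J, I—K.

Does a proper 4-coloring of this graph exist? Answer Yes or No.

The chromatic number is 3. The cycle A-K-I-B-J-A has odd length 5, so it cannot be 2-colored; at least 3 colors are needed.
3 colors suffice: A=1, B=3, C=3, D=2, E=3, F=2, G=1, H=1, I=1, J=2, K=2.
Since 4 ≥ 3, a proper 4-coloring certainly exists.

Yes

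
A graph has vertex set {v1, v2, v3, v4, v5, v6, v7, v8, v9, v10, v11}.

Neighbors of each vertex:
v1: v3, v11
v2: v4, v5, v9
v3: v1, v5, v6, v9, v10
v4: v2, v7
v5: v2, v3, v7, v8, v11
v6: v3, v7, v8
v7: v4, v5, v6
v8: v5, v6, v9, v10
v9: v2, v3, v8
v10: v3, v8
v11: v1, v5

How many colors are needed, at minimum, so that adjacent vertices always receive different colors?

v2 and v4 are adjacent, so at least 2 colors are needed.
2 colors suffice: v1=blue, v2=red, v3=red, v4=blue, v5=blue, v6=blue, v7=red, v8=red, v9=blue, v10=blue, v11=red. Every edge joins two different colors.

2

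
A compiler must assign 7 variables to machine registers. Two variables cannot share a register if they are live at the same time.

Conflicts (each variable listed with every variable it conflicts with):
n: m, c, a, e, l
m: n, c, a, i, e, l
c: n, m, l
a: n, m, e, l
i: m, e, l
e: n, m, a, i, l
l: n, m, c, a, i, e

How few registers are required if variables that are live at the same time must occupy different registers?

5

n, m, a, e, l all conflict with each other, so at least 5 registers are needed.
5 registers suffice: n=4, m=2, c=3, a=5, i=4, e=3, l=1. Each listed conflict is separated.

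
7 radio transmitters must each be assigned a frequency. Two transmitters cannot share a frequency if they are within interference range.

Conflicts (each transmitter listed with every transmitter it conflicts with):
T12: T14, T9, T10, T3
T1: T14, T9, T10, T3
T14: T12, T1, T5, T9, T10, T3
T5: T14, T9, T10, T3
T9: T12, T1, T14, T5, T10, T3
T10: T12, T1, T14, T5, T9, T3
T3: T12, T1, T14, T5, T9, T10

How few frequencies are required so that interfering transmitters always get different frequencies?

T1, T14, T9, T10, T3 pairwise conflict, so at least 5 frequencies are needed.
5 frequencies suffice: T12=5, T1=5, T14=2, T5=5, T9=3, T10=1, T3=4. No two conflicting transmitters share a frequency.

5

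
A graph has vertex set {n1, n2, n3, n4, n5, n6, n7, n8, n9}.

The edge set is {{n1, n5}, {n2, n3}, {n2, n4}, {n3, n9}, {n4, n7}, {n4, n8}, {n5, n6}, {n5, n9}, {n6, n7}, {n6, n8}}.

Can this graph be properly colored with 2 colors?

The cycle n4-n7-n6-n5-n9-n3-n2-n4 has odd length 7, so it cannot be 2-colored; at least 3 colors are needed.
So 2 colors are not enough.

No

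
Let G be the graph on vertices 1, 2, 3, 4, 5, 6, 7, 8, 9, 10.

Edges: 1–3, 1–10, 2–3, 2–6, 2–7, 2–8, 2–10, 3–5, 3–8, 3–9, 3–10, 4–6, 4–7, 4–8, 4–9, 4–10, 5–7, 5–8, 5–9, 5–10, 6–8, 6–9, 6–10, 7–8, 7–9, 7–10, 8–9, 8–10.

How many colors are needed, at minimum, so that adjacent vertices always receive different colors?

4, 6, 8, 10 form a clique, so at least 4 colors are needed.
One proper 4-coloring: 1=red, 2=yellow, 3=green, 4=yellow, 5=yellow, 6=green, 7=green, 8=red, 9=blue, 10=blue. No two adjacent vertices share a color.

4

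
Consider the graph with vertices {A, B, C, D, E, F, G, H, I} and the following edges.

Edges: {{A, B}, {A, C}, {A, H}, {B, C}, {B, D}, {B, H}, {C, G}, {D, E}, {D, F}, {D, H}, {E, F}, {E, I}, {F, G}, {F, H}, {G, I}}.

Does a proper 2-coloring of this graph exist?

A, B, C are mutually adjacent, so at least 3 colors are needed.
So 2 colors are not enough.

No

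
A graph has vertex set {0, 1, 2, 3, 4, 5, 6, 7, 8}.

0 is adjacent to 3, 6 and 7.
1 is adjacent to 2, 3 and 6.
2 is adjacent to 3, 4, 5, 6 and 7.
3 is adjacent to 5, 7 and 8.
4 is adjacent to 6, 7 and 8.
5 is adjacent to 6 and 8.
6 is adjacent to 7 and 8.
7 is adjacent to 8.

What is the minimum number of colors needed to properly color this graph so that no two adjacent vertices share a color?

4

2, 4, 6, 7 form a clique, so at least 4 colors are needed.
4 colors suffice: color red → {3, 6}; color blue → {1, 5, 7}; color green → {0, 2, 8}; color yellow → {4}. No two adjacent vertices share a color.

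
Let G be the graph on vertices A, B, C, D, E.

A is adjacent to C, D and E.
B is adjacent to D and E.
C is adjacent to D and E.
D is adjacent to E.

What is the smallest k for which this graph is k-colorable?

4

A, C, D, E are mutually adjacent (a clique of size 4), so at least 4 colors are needed.
One proper 4-coloring: A=4, B=3, C=3, D=2, E=1. Each edge has distinct colors on its endpoints.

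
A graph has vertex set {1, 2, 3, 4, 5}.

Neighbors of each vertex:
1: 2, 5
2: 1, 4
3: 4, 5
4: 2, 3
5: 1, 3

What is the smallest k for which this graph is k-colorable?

3

The cycle 3-5-1-2-4-3 has odd length 5, so it cannot be 2-colored; at least 3 colors are needed.
One proper 3-coloring: 1=a, 2=c, 3=a, 4=b, 5=b. Every edge joins two different colors.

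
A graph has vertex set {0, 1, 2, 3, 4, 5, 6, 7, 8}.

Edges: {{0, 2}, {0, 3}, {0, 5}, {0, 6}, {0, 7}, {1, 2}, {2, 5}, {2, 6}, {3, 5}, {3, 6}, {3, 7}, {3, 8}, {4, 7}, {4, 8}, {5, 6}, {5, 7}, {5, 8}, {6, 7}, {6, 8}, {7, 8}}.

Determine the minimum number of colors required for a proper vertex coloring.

3, 5, 6, 7, 8 are pairwise adjacent (a clique of size 5), so at least 5 colors are needed.
A valid assignment using 5 colors: 0=yellow, 1=red, 2=blue, 3=purple, 4=red, 5=green, 6=red, 7=blue, 8=yellow. Every edge joins two different colors.

5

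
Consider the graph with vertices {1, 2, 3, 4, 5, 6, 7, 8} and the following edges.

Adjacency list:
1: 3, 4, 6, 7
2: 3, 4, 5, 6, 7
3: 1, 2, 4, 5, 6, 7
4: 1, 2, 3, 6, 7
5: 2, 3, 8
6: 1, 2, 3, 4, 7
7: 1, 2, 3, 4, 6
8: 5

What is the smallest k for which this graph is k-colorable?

5

2, 3, 4, 6, 7 form a clique, so at least 5 colors are needed.
5 colors suffice: color a → {3, 8}; color b → {5, 7}; color c → {1, 2}; color d → {4}; color e → {6}. No two adjacent vertices share a color.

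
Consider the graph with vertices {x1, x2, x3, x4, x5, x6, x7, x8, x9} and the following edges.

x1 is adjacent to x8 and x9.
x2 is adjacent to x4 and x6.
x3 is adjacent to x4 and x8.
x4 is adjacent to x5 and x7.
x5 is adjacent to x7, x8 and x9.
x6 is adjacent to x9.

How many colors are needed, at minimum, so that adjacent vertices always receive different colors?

x4, x5, x7 are pairwise adjacent, so at least 3 colors are needed.
3 colors suffice: x1=blue, x2=green, x3=blue, x4=red, x5=blue, x6=blue, x7=green, x8=red, x9=red. Each edge has distinct colors on its endpoints.

3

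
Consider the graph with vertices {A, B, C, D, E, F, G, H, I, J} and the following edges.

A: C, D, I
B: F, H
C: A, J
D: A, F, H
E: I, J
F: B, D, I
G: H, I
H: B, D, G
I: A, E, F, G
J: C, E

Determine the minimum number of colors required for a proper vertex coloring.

The cycle J-C-A-I-E-J has odd length 5, so it cannot be 2-colored; at least 3 colors are needed.
A valid assignment using 3 colors: A=2, B=3, C=1, D=3, E=2, F=2, G=2, H=1, I=1, J=3. Every edge joins two different colors.

3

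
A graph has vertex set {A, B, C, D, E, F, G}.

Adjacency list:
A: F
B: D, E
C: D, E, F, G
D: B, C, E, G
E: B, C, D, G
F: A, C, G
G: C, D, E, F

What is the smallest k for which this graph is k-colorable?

4

C, D, E, G are pairwise adjacent (a clique of size 4), so at least 4 colors are needed.
4 colors suffice: color red → {E, F}; color blue → {A, B, G}; color green → {C}; color yellow → {D}. Every edge joins two different colors.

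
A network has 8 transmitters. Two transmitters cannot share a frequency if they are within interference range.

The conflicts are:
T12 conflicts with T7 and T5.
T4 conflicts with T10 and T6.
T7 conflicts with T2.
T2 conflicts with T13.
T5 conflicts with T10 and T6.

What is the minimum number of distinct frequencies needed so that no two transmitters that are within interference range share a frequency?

T12 and T5 conflict, so at least 2 frequencies are needed.
Using 2 frequencies: T12=2, T4=1, T7=1, T2=2, T5=1, T10=2, T6=2, T13=1. Every pair that conflicts lands in different frequencies.

2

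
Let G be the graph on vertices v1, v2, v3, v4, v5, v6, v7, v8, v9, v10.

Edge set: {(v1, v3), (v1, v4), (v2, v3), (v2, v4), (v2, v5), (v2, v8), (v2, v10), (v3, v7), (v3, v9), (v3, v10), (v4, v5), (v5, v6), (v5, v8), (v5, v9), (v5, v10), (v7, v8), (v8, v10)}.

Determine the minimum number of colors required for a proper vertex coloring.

4

v2, v5, v8, v10 are mutually adjacent (a clique of size 4), so at least 4 colors are needed.
4 colors suffice: color 1 → {v3, v5}; color 2 → {v1, v2, v6, v7, v9}; color 3 → {v4, v10}; color 4 → {v8}. No two adjacent vertices share a color.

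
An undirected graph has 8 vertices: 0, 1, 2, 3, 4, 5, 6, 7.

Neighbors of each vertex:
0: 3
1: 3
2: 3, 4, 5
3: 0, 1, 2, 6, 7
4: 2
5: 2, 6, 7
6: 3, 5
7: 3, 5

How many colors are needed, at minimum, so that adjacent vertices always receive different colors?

0 and 3 are adjacent, so at least 2 colors are needed.
2 colors suffice: color a → {3, 4, 5}; color b → {0, 1, 2, 6, 7}. Every edge joins two different colors.

2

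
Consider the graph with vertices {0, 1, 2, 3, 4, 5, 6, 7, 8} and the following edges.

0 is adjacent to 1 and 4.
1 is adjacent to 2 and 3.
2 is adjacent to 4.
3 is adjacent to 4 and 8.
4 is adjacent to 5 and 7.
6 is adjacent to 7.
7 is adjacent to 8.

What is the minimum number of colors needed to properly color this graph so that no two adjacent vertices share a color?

1 and 2 are adjacent, so at least 2 colors are needed.
2 colors suffice: 0=blue, 1=red, 2=blue, 3=blue, 4=red, 5=blue, 6=red, 7=blue, 8=red. No two adjacent vertices share a color.

2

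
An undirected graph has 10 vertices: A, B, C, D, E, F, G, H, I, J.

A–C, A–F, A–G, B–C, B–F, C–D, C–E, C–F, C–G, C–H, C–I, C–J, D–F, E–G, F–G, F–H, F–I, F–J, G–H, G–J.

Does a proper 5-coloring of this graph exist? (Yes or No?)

The chromatic number is 4. A, C, F, G are mutually adjacent (a clique of size 4), so at least 4 colors are needed.
4 colors suffice: color 1 → {C}; color 2 → {E, F}; color 3 → {B, D, G, I}; color 4 → {A, H, J}.
Since 5 ≥ 4, a proper 5-coloring certainly exists.

Yes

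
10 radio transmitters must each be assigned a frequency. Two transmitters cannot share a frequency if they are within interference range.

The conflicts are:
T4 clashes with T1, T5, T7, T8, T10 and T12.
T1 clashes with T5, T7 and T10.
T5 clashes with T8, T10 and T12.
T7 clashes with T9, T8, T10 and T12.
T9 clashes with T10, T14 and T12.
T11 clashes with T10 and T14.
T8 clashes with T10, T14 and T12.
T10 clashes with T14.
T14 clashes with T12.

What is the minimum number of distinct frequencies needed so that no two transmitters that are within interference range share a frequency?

T4, T5, T8, T10 pairwise conflict, so at least 4 frequencies are needed.
4 frequencies suffice: frequency 1 → {T10, T12}; frequency 2 → {T1, T9, T11, T8}; frequency 3 → {T4, T14}; frequency 4 → {T5, T7}. No two conflicting transmitters share a frequency.

4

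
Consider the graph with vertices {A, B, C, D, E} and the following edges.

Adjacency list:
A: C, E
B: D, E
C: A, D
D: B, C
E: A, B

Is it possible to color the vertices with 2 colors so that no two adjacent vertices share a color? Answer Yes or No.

The cycle B-D-C-A-E-B has odd length 5, so it cannot be 2-colored; at least 3 colors are needed.
So 2 colors are not enough.

No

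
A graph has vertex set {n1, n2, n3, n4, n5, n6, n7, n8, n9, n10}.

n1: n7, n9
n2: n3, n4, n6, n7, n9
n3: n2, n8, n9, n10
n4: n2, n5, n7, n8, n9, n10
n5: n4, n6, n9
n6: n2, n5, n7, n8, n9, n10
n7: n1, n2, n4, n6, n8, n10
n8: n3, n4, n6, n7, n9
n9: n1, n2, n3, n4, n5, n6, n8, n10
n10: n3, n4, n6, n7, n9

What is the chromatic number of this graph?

n2, n6, n7 form a triangle, so at least 3 colors are needed.
A valid assignment using 3 colors: n1=2, n2=3, n3=2, n4=2, n5=3, n6=2, n7=1, n8=3, n9=1, n10=3. No two adjacent vertices share a color.

3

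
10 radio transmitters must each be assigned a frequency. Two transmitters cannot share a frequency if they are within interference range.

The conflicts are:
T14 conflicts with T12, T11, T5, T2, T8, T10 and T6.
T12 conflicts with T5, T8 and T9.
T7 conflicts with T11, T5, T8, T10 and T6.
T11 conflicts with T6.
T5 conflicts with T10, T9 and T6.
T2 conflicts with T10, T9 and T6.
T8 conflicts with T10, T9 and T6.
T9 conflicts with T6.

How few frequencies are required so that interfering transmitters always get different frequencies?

3

T14, T11, T6 all conflict with each other, so at least 3 frequencies are needed.
A valid assignment using 3 frequencies: T14=1, T12=2, T7=1, T11=3, T5=3, T2=3, T8=3, T10=2, T9=1, T6=2. Each listed conflict is separated.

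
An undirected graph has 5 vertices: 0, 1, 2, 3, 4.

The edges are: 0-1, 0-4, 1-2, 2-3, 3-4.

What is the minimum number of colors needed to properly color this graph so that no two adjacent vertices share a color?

3

The cycle 1-2-3-4-0-1 has odd length 5, so it cannot be 2-colored; at least 3 colors are needed.
3 colors suffice: color a → {0, 3}; color b → {2, 4}; color c → {1}. Every edge joins two different colors.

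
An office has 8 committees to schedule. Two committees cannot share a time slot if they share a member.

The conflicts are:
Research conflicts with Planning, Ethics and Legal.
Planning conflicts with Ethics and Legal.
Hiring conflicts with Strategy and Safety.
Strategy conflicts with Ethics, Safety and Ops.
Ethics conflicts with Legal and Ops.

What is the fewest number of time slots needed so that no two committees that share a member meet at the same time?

Research, Planning, Ethics, Legal all conflict with each other, so at least 4 time slots are needed.
4 time slots suffice: time slot 1 → {Hiring, Ethics}; time slot 2 → {Research, Strategy}; time slot 3 → {Safety, Legal, Ops}; time slot 4 → {Planning}. Every pair that conflicts lands in different time slots.

4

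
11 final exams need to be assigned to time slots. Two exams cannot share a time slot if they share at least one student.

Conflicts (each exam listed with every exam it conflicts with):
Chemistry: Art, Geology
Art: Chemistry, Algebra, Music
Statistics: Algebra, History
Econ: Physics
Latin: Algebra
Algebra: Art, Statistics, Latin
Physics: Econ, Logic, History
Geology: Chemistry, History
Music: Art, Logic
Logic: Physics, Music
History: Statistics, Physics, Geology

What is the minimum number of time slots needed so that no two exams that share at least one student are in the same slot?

3

The cycle Statistics-History-Physics-Logic-Music-Art-Algebra-Statistics has odd length 7, so it cannot be 2-colored; at least 3 time slots are needed.
Using 3 time slots: Chemistry=2, Art=1, Statistics=1, Econ=2, Latin=1, Algebra=2, Physics=1, Geology=1, Music=3, Logic=2, History=2. Each listed conflict is separated.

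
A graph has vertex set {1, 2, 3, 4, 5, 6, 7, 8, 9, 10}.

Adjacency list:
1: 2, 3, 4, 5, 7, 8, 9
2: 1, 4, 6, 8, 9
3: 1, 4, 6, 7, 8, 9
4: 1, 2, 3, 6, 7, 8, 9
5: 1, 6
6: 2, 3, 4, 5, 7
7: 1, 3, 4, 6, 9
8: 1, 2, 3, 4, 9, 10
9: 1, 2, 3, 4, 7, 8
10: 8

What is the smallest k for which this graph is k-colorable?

5

1, 3, 4, 8, 9 are pairwise adjacent (a clique of size 5), so at least 5 colors are needed.
5 colors suffice: color a → {1, 6, 10}; color b → {4, 5}; color c → {7, 8}; color d → {9}; color e → {2, 3}. Each edge has distinct colors on its endpoints.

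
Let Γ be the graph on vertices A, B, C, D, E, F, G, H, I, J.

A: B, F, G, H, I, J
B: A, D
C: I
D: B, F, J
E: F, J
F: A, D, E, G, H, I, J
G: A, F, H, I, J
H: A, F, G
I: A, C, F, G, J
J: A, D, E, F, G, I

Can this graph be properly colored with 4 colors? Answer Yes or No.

No

A, F, G, I, J are pairwise adjacent (a clique of size 5), so at least 5 colors are needed.
So 4 colors are not enough.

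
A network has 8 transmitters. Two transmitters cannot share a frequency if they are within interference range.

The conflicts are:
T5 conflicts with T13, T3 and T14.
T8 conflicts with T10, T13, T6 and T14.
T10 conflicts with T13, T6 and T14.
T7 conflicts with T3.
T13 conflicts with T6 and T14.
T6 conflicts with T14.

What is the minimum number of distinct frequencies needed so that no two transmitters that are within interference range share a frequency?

T8, T10, T13, T6, T14 all conflict with each other, so at least 5 frequencies are needed.
5 frequencies suffice: frequency 1 → {T3, T14}; frequency 2 → {T7, T13}; frequency 3 → {T5, T8}; frequency 4 → {T6}; frequency 5 → {T10}. Every pair that conflicts lands in different frequencies.

5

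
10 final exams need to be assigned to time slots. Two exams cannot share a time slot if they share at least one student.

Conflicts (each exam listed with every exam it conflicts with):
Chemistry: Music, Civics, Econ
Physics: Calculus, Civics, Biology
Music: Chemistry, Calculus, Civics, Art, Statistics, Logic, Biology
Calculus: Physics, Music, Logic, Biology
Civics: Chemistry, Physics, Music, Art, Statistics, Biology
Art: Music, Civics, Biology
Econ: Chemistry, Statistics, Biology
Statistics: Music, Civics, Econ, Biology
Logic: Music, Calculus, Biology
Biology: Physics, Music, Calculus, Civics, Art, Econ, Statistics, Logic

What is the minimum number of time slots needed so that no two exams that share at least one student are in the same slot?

4

Music, Calculus, Logic, Biology all conflict with each other, so at least 4 time slots are needed.
Using 4 time slots: Chemistry=1, Physics=2, Music=2, Calculus=3, Civics=3, Art=4, Econ=2, Statistics=4, Logic=4, Biology=1. Each listed conflict is separated.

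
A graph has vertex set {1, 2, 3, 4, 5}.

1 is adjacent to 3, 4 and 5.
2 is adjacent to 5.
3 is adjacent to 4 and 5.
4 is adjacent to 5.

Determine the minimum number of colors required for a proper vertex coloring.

1, 3, 4, 5 are mutually adjacent (a clique of size 4), so at least 4 colors are needed.
4 colors suffice: color a → {5}; color b → {2, 4}; color c → {1}; color d → {3}. No two adjacent vertices share a color.

4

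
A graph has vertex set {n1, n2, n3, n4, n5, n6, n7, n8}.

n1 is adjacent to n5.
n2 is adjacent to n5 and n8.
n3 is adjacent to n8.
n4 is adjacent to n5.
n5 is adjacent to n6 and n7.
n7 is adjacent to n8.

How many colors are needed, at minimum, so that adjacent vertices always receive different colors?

n2 and n8 are adjacent, so at least 2 colors are needed.
A valid assignment using 2 colors: n1=2, n2=2, n3=2, n4=2, n5=1, n6=2, n7=2, n8=1. Every edge joins two different colors.

2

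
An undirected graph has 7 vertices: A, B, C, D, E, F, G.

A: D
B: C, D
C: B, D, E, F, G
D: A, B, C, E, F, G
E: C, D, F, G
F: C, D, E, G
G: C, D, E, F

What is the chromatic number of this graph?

C, D, E, F, G form a clique, so at least 5 colors are needed.
A valid assignment using 5 colors: A=2, B=3, C=2, D=1, E=3, F=5, G=4. Each edge has distinct colors on its endpoints.

5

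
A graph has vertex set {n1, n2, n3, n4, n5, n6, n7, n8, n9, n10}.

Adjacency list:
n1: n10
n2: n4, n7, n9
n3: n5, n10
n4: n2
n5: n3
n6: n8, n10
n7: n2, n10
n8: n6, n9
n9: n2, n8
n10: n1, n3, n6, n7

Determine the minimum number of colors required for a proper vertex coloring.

2

n2 and n9 are adjacent, so at least 2 colors are needed.
A valid assignment using 2 colors: n1=B, n2=R, n3=B, n4=B, n5=R, n6=B, n7=B, n8=R, n9=B, n10=R. Each edge has distinct colors on its endpoints.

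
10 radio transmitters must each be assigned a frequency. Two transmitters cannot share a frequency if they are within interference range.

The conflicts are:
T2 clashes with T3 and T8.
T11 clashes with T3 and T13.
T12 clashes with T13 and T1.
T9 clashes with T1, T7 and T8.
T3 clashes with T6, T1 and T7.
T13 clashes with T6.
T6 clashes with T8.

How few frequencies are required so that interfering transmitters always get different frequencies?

The cycle T8-T9-T7-T3-T2-T8 has odd length 5, so it cannot be 2-colored; at least 3 frequencies are needed.
3 frequencies suffice: frequency 1 → {T3, T13, T8}; frequency 2 → {T2, T11, T6, T1, T7}; frequency 3 → {T12, T9}. No two conflicting transmitters share a frequency.

3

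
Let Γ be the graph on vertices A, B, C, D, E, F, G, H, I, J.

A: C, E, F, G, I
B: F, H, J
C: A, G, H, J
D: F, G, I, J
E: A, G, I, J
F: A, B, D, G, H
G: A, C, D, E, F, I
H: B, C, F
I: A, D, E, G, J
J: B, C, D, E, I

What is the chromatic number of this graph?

4

A, E, G, I are mutually adjacent (a clique of size 4), so at least 4 colors are needed.
4 colors suffice: color 1 → {G, H, J}; color 2 → {C, F, I}; color 3 → {A, B, D}; color 4 → {E}. No two adjacent vertices share a color.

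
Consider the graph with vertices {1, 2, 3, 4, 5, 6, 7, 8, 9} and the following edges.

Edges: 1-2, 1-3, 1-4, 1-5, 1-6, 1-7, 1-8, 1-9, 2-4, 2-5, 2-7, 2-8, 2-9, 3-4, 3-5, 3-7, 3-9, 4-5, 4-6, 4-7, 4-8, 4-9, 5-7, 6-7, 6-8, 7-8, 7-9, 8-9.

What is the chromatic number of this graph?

6

1, 2, 4, 7, 8, 9 are mutually adjacent (a clique of size 6), so at least 6 colors are needed.
6 colors suffice: color a → {4}; color b → {1}; color c → {7}; color d → {2, 3, 6}; color e → {5, 8}; color f → {9}. Every edge joins two different colors.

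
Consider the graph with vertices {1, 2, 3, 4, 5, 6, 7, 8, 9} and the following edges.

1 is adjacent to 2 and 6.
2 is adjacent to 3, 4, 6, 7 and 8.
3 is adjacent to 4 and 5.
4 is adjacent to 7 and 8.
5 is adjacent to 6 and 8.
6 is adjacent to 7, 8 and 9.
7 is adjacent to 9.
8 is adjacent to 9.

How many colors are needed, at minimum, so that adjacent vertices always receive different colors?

3

2, 4, 8 are mutually adjacent, so at least 3 colors are needed.
3 colors suffice: color a → {2, 5, 9}; color b → {4, 6}; color c → {1, 3, 7, 8}. No two adjacent vertices share a color.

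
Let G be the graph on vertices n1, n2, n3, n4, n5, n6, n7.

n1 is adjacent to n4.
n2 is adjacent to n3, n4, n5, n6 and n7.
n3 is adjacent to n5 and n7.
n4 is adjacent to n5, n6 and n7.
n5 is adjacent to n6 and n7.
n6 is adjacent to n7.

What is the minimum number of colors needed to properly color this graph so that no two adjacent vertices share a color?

n2, n4, n5, n6, n7 form a clique, so at least 5 colors are needed.
5 colors suffice: color 1 → {n1, n2}; color 2 → {n3, n4}; color 3 → {n7}; color 4 → {n5}; color 5 → {n6}. Each edge has distinct colors on its endpoints.

5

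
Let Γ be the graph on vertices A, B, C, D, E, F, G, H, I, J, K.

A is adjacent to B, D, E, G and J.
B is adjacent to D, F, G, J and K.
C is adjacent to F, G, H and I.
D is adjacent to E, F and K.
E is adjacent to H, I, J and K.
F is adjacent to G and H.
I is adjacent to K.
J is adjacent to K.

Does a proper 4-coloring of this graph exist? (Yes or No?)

Yes

The chromatic number is 3. C, F, G form a triangle, so at least 3 colors are needed.
3 colors suffice: color 1 → {B, C, E}; color 2 → {A, F, K}; color 3 → {D, G, H, I, J}.
Since 4 ≥ 3, a proper 4-coloring certainly exists.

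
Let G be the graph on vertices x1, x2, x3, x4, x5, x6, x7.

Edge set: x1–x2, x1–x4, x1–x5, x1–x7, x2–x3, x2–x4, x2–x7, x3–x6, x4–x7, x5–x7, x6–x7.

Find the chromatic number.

x1, x2, x4, x7 are mutually adjacent (a clique of size 4), so at least 4 colors are needed.
4 colors suffice: color R → {x3, x7}; color B → {x2, x5, x6}; color G → {x1}; color Y → {x4}. No two adjacent vertices share a color.

4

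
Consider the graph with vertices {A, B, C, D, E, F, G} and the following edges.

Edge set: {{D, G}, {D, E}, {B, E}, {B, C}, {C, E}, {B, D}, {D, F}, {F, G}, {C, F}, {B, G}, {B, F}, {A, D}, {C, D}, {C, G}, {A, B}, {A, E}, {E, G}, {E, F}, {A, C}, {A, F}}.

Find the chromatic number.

A, B, C, D, E, F are mutually adjacent (a clique of size 6), so at least 6 colors are needed.
6 colors suffice: A=6, B=2, C=5, D=1, E=3, F=4, G=6. No two adjacent vertices share a color.

6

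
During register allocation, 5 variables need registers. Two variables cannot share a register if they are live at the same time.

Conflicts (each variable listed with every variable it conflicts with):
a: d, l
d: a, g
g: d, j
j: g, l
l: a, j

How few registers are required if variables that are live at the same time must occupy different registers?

The cycle d-g-j-l-a-d has odd length 5, so it cannot be 2-colored; at least 3 registers are needed.
3 registers suffice: a=3, d=1, g=2, j=1, l=2. No two conflicting variables share a register.

3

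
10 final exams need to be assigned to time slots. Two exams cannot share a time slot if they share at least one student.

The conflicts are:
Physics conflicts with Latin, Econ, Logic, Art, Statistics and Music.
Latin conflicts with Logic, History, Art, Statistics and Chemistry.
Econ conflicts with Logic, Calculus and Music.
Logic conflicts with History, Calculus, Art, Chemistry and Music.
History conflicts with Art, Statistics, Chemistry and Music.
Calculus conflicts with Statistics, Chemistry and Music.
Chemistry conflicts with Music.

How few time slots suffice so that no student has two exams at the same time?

4

Physics, Latin, Logic, Art all conflict with each other, so at least 4 time slots are needed.
4 time slots suffice: Physics=3, Latin=2, Econ=4, Logic=1, History=3, Calculus=3, Art=4, Statistics=1, Chemistry=4, Music=2. Every pair that conflicts lands in different time slots.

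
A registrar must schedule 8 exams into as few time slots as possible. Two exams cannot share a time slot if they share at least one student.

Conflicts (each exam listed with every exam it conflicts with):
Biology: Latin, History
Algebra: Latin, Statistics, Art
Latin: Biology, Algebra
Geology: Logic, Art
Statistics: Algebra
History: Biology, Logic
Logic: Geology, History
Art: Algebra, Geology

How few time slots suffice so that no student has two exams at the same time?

The cycle Latin-Biology-History-Logic-Geology-Art-Algebra-Latin has odd length 7, so it cannot be 2-colored; at least 3 time slots are needed.
3 time slots suffice: time slot 1 → {Biology, Algebra, Logic}; time slot 2 → {Latin, Geology, Statistics, History}; time slot 3 → {Art}. Each listed conflict is separated.

3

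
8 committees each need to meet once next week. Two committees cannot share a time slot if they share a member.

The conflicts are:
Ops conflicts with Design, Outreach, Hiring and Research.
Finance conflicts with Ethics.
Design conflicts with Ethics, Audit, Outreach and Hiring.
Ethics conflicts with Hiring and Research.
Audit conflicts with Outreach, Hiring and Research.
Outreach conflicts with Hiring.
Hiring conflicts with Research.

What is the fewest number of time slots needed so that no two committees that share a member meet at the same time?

Ops, Design, Outreach, Hiring all conflict with each other, so at least 4 time slots are needed.
4 time slots suffice: time slot 1 → {Finance, Hiring}; time slot 2 → {Design, Research}; time slot 3 → {Ops, Ethics, Audit}; time slot 4 → {Outreach}. Every pair that conflicts lands in different time slots.

4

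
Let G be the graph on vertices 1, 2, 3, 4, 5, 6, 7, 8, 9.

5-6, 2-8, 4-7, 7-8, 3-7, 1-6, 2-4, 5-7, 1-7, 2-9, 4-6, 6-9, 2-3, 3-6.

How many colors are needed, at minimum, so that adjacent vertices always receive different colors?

4 and 6 are adjacent, so at least 2 colors are needed.
2 colors suffice: color a → {2, 6, 7}; color b → {1, 3, 4, 5, 8, 9}. Every edge joins two different colors.

2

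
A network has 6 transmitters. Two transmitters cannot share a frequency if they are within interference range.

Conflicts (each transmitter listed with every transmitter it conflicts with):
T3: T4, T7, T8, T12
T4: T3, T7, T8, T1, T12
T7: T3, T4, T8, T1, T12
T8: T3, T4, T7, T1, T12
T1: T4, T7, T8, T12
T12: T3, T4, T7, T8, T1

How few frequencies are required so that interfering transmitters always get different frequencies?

T3, T4, T7, T8, T12 all conflict with each other, so at least 5 frequencies are needed.
5 frequencies suffice: frequency 1 → {T8}; frequency 2 → {T12}; frequency 3 → {T4}; frequency 4 → {T7}; frequency 5 → {T3, T1}. Each listed conflict is separated.

5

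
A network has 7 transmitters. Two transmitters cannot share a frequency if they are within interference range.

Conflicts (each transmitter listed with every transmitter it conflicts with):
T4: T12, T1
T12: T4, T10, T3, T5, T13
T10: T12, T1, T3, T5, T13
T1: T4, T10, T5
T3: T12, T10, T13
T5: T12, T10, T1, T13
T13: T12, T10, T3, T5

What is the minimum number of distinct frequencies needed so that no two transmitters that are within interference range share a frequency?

4

T12, T10, T5, T13 pairwise conflict, so at least 4 frequencies are needed.
4 frequencies suffice: frequency 1 → {T4, T10}; frequency 2 → {T12, T1}; frequency 3 → {T13}; frequency 4 → {T3, T5}. Each listed conflict is separated.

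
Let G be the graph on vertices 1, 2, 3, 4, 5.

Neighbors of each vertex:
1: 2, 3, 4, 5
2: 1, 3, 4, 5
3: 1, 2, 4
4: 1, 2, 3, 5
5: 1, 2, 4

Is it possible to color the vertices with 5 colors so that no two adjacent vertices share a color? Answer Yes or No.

Yes

The chromatic number is 4. 1, 2, 4, 5 are pairwise adjacent (a clique of size 4), so at least 4 colors are needed.
4 colors suffice: 1=green, 2=red, 3=yellow, 4=blue, 5=yellow.
Since 5 ≥ 4, a proper 5-coloring certainly exists.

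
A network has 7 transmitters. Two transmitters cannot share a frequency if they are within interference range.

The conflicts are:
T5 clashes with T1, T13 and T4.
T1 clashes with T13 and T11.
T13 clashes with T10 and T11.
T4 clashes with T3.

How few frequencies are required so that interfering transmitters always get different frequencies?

T5, T1, T13 all conflict with each other, so at least 3 frequencies are needed.
Using 3 frequencies: T5=2, T1=3, T13=1, T4=1, T3=2, T10=2, T11=2. No two conflicting transmitters share a frequency.

3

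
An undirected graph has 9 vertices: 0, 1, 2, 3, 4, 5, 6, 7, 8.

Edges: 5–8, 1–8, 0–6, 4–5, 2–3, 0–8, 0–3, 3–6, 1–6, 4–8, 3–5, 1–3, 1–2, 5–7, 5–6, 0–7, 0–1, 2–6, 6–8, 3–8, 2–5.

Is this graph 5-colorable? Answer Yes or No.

Yes

The chromatic number is 5. 0, 1, 3, 6, 8 form a clique, so at least 5 colors are needed.
5 colors suffice: color a → {2, 7, 8}; color b → {0, 5}; color c → {3, 4}; color d → {6}; color e → {1}.
That is already a proper 5-coloring.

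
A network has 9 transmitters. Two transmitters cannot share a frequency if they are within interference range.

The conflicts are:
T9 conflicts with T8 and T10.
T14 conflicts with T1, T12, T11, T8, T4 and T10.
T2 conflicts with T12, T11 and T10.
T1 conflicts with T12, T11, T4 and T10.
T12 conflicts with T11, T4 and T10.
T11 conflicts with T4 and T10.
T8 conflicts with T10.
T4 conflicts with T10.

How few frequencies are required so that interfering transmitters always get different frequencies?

T14, T1, T12, T11, T4, T10 are mutually in conflict, so at least 6 frequencies are needed.
6 frequencies suffice: frequency 1 → {T10}; frequency 2 → {T12, T8}; frequency 3 → {T9, T14, T2}; frequency 4 → {T11}; frequency 5 → {T1}; frequency 6 → {T4}. Each listed conflict is separated.

6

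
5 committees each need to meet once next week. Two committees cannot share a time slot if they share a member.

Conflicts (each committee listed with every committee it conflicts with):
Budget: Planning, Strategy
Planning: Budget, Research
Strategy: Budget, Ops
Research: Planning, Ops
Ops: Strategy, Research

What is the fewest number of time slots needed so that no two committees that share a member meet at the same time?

3

The cycle Research-Ops-Strategy-Budget-Planning-Research has odd length 5, so it cannot be 2-colored; at least 3 time slots are needed.
3 time slots suffice: time slot 1 → {Planning, Strategy}; time slot 2 → {Budget, Ops}; time slot 3 → {Research}. Every pair that conflicts lands in different time slots.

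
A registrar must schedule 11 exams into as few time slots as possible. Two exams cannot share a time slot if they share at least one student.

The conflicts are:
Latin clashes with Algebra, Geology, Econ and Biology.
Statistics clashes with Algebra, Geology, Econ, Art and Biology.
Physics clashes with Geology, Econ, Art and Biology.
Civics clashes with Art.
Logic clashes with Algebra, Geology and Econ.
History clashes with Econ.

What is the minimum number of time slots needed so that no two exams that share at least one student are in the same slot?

Physics and Econ conflict, so at least 2 time slots are needed.
2 time slots suffice: time slot 1 → {Algebra, Geology, Econ, Art, Biology}; time slot 2 → {Latin, Statistics, Physics, Civics, Logic, History}. Each listed conflict is separated.

2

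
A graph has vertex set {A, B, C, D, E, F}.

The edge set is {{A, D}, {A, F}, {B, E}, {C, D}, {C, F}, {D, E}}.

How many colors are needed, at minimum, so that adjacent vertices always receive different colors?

2

B and E are adjacent, so at least 2 colors are needed.
One proper 2-coloring: A=2, B=1, C=2, D=1, E=2, F=1. Every edge joins two different colors.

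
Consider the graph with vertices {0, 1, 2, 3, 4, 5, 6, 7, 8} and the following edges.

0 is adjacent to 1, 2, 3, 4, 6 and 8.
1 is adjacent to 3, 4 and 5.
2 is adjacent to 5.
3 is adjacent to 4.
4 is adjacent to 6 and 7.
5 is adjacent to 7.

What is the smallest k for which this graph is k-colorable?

4

0, 1, 3, 4 form a clique, so at least 4 colors are needed.
4 colors suffice: color red → {0, 5}; color blue → {2, 4, 8}; color green → {1, 6, 7}; color yellow → {3}. Each edge has distinct colors on its endpoints.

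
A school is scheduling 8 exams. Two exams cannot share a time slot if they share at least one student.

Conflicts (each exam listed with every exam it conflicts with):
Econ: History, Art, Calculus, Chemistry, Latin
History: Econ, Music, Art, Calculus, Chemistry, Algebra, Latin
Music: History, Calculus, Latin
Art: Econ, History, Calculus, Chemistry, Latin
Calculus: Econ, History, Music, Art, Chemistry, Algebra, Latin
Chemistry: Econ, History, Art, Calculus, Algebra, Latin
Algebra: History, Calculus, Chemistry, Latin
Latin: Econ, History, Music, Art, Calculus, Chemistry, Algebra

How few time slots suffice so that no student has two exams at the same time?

Econ, History, Art, Calculus, Chemistry, Latin all conflict with each other, so at least 6 time slots are needed.
6 time slots suffice: Econ=6, History=2, Music=4, Art=5, Calculus=3, Chemistry=4, Algebra=5, Latin=1. Every pair that conflicts lands in different time slots.

6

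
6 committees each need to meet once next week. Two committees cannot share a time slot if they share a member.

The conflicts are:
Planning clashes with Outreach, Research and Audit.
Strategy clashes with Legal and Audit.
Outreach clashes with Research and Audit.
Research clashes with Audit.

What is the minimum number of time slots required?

4

Planning, Outreach, Research, Audit pairwise conflict, so at least 4 time slots are needed.
4 time slots suffice: time slot 1 → {Legal, Audit}; time slot 2 → {Planning, Strategy}; time slot 3 → {Research}; time slot 4 → {Outreach}. Each listed conflict is separated.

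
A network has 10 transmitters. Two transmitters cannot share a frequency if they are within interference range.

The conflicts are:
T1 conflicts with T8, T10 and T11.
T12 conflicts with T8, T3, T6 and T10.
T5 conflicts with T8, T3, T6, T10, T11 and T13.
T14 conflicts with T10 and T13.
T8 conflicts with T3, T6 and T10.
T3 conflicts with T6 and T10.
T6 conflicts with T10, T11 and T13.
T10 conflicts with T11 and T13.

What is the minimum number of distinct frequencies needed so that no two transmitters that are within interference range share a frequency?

T5, T8, T3, T6, T10 all conflict with each other, so at least 5 frequencies are needed.
5 frequencies suffice: frequency 1 → {T10}; frequency 2 → {T1, T14, T6}; frequency 3 → {T12, T5}; frequency 4 → {T8, T11, T13}; frequency 5 → {T3}. Every pair that conflicts lands in different frequencies.

5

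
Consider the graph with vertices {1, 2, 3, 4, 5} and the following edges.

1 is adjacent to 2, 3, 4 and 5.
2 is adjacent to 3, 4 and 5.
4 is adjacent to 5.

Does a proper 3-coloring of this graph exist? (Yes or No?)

1, 2, 4, 5 form a clique, so at least 4 colors are needed.
So 3 colors are not enough.

No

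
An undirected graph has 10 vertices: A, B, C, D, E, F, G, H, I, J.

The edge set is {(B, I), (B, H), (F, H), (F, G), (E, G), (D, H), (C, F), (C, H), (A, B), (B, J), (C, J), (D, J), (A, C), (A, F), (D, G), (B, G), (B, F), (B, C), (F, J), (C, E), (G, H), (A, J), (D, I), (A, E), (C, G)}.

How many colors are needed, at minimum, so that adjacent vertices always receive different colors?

B, C, F, G, H are mutually adjacent (a clique of size 5), so at least 5 colors are needed.
5 colors suffice: color 1 → {C, D}; color 2 → {B, E}; color 3 → {A, G, I}; color 4 → {F}; color 5 → {H, J}. Every edge joins two different colors.

5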